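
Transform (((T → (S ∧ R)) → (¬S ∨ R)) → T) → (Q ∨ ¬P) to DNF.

(¬S ∧ ¬T) ∨ (R ∧ ¬T) ∨ Q ∨ ¬P

(((T → (S ∧ R)) → (¬S ∨ R)) → T) → (Q ∨ ¬P)
≡ ¬(((T → (S ∧ R)) → (¬S ∨ R)) → T) ∨ Q ∨ ¬P   (eliminate →)
≡ ¬(¬((T → (S ∧ R)) → (¬S ∨ R)) ∨ T) ∨ Q ∨ ¬P   (eliminate →)
≡ ¬(¬(¬(T → (S ∧ R)) ∨ ¬S ∨ R) ∨ T) ∨ Q ∨ ¬P   (eliminate →)
≡ ¬(¬(¬(¬T ∨ (S ∧ R)) ∨ ¬S ∨ R) ∨ T) ∨ Q ∨ ¬P   (eliminate →)
≡ (¬¬(¬(¬T ∨ (S ∧ R)) ∨ ¬S ∨ R) ∧ ¬T) ∨ Q ∨ ¬P   (De Morgan)
≡ ((¬(¬T ∨ (S ∧ R)) ∨ ¬S ∨ R) ∧ ¬T) ∨ Q ∨ ¬P   (double negation)
≡ (((¬¬T ∧ ¬(S ∧ R)) ∨ ¬S ∨ R) ∧ ¬T) ∨ Q ∨ ¬P   (De Morgan)
≡ (((T ∧ ¬(S ∧ R)) ∨ ¬S ∨ R) ∧ ¬T) ∨ Q ∨ ¬P   (double negation)
≡ (((T ∧ (¬S ∨ ¬R)) ∨ ¬S ∨ R) ∧ ¬T) ∨ Q ∨ ¬P   (De Morgan)
≡ (T ∧ ¬S ∧ ¬T) ∨ (T ∧ ¬R ∧ ¬T) ∨ (¬S ∧ ¬T) ∨ (R ∧ ¬T) ∨ Q ∨ ¬P   (distribute ∧ over ∨)
≡ (¬S ∧ ¬T) ∨ (R ∧ ¬T) ∨ Q ∨ ¬P   (simplify)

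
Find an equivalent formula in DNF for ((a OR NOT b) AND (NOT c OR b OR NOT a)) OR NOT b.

(a AND NOT c) OR (a AND b) OR NOT b

((a OR NOT b) AND (NOT c OR b OR NOT a)) OR NOT b
= (a AND NOT c) OR (a AND b) OR (a AND NOT a) OR (NOT b AND NOT c) OR (NOT b AND b) OR (NOT b AND NOT a) OR NOT b   — distribute AND over OR
= (a AND NOT c) OR (a AND b) OR NOT b   — simplify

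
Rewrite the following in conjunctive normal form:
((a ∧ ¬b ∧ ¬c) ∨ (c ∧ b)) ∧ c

((a ∧ ¬b ∧ ¬c) ∨ (c ∧ b)) ∧ c
⇔ (a ∨ c) ∧ (a ∨ b) ∧ (¬b ∨ c) ∧ (¬b ∨ b) ∧ (¬c ∨ c) ∧ (¬c ∨ b) ∧ c   — distribute ∨ over ∧
⇔ (a ∨ b) ∧ (¬c ∨ b) ∧ c   — simplify

(a ∨ b) ∧ (¬c ∨ b) ∧ c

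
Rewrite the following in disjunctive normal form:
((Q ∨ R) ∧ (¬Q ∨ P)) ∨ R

((Q ∨ R) ∧ (¬Q ∨ P)) ∨ R
= (Q ∧ ¬Q) ∨ (Q ∧ P) ∨ (R ∧ ¬Q) ∨ (R ∧ P) ∨ R
= (Q ∧ P) ∨ R

(Q ∧ P) ∨ R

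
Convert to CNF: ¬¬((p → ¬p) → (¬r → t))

¬¬((p → ¬p) → (¬r → t))
≡ ¬¬(¬(p → ¬p) ∨ (¬r → t))   [eliminate →]
≡ ¬¬(¬(¬p ∨ ¬p) ∨ (¬r → t))   [eliminate →]
≡ ¬¬(¬(¬p ∨ ¬p) ∨ ¬¬r ∨ t)   [eliminate →]
≡ ¬(¬p ∨ ¬p) ∨ ¬¬r ∨ t   [double negation]
≡ (¬¬p ∧ ¬¬p) ∨ ¬¬r ∨ t   [De Morgan]
≡ (p ∧ ¬¬p) ∨ ¬¬r ∨ t   [double negation]
≡ (p ∧ p) ∨ ¬¬r ∨ t   [double negation]
≡ (p ∧ p) ∨ r ∨ t   [double negation]
≡ (p ∨ r ∨ t) ∧ (p ∨ r ∨ t)   [distribute ∨ over ∧]
≡ p ∨ r ∨ t   [simplify]

p ∨ r ∨ t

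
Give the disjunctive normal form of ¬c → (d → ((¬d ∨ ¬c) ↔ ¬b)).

c ∨ ¬d ∨ (¬b ∧ ¬c)

¬c → (d → ((¬d ∨ ¬c) ↔ ¬b))
⇔ ¬¬c ∨ (d → ((¬d ∨ ¬c) ↔ ¬b))   (eliminate →)
⇔ ¬¬c ∨ ¬d ∨ ((¬d ∨ ¬c) ↔ ¬b)   (eliminate →)
⇔ ¬¬c ∨ ¬d ∨ (((¬d ∨ ¬c) → ¬b) ∧ (¬b → (¬d ∨ ¬c)))   (eliminate ↔)
⇔ ¬¬c ∨ ¬d ∨ ((¬(¬d ∨ ¬c) ∨ ¬b) ∧ (¬b → (¬d ∨ ¬c)))   (eliminate →)
⇔ ¬¬c ∨ ¬d ∨ ((¬(¬d ∨ ¬c) ∨ ¬b) ∧ (¬¬b ∨ ¬d ∨ ¬c))   (eliminate →)
⇔ c ∨ ¬d ∨ ((¬(¬d ∨ ¬c) ∨ ¬b) ∧ (¬¬b ∨ ¬d ∨ ¬c))   (double negation)
⇔ c ∨ ¬d ∨ (((¬¬d ∧ ¬¬c) ∨ ¬b) ∧ (¬¬b ∨ ¬d ∨ ¬c))   (De Morgan)
⇔ c ∨ ¬d ∨ (((d ∧ ¬¬c) ∨ ¬b) ∧ (¬¬b ∨ ¬d ∨ ¬c))   (double negation)
⇔ c ∨ ¬d ∨ (((d ∧ c) ∨ ¬b) ∧ (¬¬b ∨ ¬d ∨ ¬c))   (double negation)
⇔ c ∨ ¬d ∨ (((d ∧ c) ∨ ¬b) ∧ (b ∨ ¬d ∨ ¬c))   (double negation)
⇔ c ∨ ¬d ∨ (d ∧ c ∧ b) ∨ (d ∧ c ∧ ¬d) ∨ (d ∧ c ∧ ¬c) ∨ (¬b ∧ b) ∨ (¬b ∧ ¬d) ∨ (¬b ∧ ¬c)   (distribute ∧ over ∨)
⇔ c ∨ ¬d ∨ (¬b ∧ ¬c)   (simplify)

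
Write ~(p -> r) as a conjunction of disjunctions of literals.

p & ~r

~(p -> r)
≡ ~(~p | r)   [eliminate ->]
≡ ~~p & ~r   [De Morgan]
≡ p & ~r   [double negation]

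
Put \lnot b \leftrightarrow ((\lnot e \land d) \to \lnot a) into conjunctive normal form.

(b \lor e \lor \lnot d \lor \lnot a) \land (\lnot e \lor \lnot b) \land (d \lor \lnot b) \land (a \lor \lnot b)

\lnot b \leftrightarrow ((\lnot e \land d) \to \lnot a)
≡ (\lnot b \to ((\lnot e \land d) \to \lnot a)) \land (((\lnot e \land d) \to \lnot a) \to \lnot b)   [eliminate \leftrightarrow]
≡ (\lnot \lnot b \lor ((\lnot e \land d) \to \lnot a)) \land (((\lnot e \land d) \to \lnot a) \to \lnot b)   [eliminate \to]
≡ (\lnot \lnot b \lor \lnot (\lnot e \land d) \lor \lnot a) \land (((\lnot e \land d) \to \lnot a) \to \lnot b)   [eliminate \to]
≡ (\lnot \lnot b \lor \lnot (\lnot e \land d) \lor \lnot a) \land (\lnot ((\lnot e \land d) \to \lnot a) \lor \lnot b)   [eliminate \to]
≡ (\lnot \lnot b \lor \lnot (\lnot e \land d) \lor \lnot a) \land (\lnot (\lnot (\lnot e \land d) \lor \lnot a) \lor \lnot b)   [eliminate \to]
≡ (b \lor \lnot (\lnot e \land d) \lor \lnot a) \land (\lnot (\lnot (\lnot e \land d) \lor \lnot a) \lor \lnot b)   [double negation]
≡ (b \lor \lnot \lnot e \lor \lnot d \lor \lnot a) \land (\lnot (\lnot (\lnot e \land d) \lor \lnot a) \lor \lnot b)   [De Morgan]
≡ (b \lor e \lor \lnot d \lor \lnot a) \land (\lnot (\lnot (\lnot e \land d) \lor \lnot a) \lor \lnot b)   [double negation]
≡ (b \lor e \lor \lnot d \lor \lnot a) \land ((\lnot \lnot (\lnot e \land d) \land \lnot \lnot a) \lor \lnot b)   [De Morgan]
≡ (b \lor e \lor \lnot d \lor \lnot a) \land ((\lnot e \land d \land \lnot \lnot a) \lor \lnot b)   [double negation]
≡ (b \lor e \lor \lnot d \lor \lnot a) \land ((\lnot e \land d \land a) \lor \lnot b)   [double negation]
≡ (b \lor e \lor \lnot d \lor \lnot a) \land (\lnot e \lor \lnot b) \land (d \lor \lnot b) \land (a \lor \lnot b)   [distribute \lor over \land]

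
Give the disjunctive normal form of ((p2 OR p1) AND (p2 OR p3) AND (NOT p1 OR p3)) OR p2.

(p1 AND p3) OR p2

((p2 OR p1) AND (p2 OR p3) AND (NOT p1 OR p3)) OR p2
⇔ (p2 AND p2 AND NOT p1) OR (p2 AND p2 AND p3) OR (p2 AND p3 AND NOT p1) OR (p2 AND p3 AND p3) OR (p1 AND p2 AND NOT p1) OR (p1 AND p2 AND p3) OR (p1 AND p3 AND NOT p1) OR (p1 AND p3 AND p3) OR p2   (distribute AND over OR)
⇔ (p1 AND p3) OR p2   (simplify)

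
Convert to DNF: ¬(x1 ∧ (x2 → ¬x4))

¬x1 ∨ (x2 ∧ x4)

¬(x1 ∧ (x2 → ¬x4))
= ¬(x1 ∧ (¬x2 ∨ ¬x4))   [eliminate →]
= ¬x1 ∨ ¬(¬x2 ∨ ¬x4)   [De Morgan]
= ¬x1 ∨ (¬¬x2 ∧ ¬¬x4)   [De Morgan]
= ¬x1 ∨ (x2 ∧ ¬¬x4)   [double negation]
= ¬x1 ∨ (x2 ∧ x4)   [double negation]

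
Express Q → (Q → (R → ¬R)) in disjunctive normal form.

¬Q ∨ ¬R

Q → (Q → (R → ¬R))
= ¬Q ∨ (Q → (R → ¬R))   (eliminate →)
= ¬Q ∨ ¬Q ∨ (R → ¬R)   (eliminate →)
= ¬Q ∨ ¬Q ∨ ¬R ∨ ¬R   (eliminate →)
= ¬Q ∨ ¬R   (simplify)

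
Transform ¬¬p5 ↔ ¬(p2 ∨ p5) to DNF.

¬p5 ∧ p2

¬¬p5 ↔ ¬(p2 ∨ p5)
= (¬¬p5 → ¬(p2 ∨ p5)) ∧ (¬(p2 ∨ p5) → ¬¬p5)
= (¬¬¬p5 ∨ ¬(p2 ∨ p5)) ∧ (¬(p2 ∨ p5) → ¬¬p5)
= (¬¬¬p5 ∨ ¬(p2 ∨ p5)) ∧ (¬¬(p2 ∨ p5) ∨ ¬¬p5)
= (¬p5 ∨ ¬(p2 ∨ p5)) ∧ (¬¬(p2 ∨ p5) ∨ ¬¬p5)
= (¬p5 ∨ (¬p2 ∧ ¬p5)) ∧ (¬¬(p2 ∨ p5) ∨ ¬¬p5)
= (¬p5 ∨ (¬p2 ∧ ¬p5)) ∧ (p2 ∨ p5 ∨ ¬¬p5)
= (¬p5 ∨ (¬p2 ∧ ¬p5)) ∧ (p2 ∨ p5 ∨ p5)
= (¬p5 ∧ p2) ∨ (¬p5 ∧ p5) ∨ (¬p5 ∧ p5) ∨ (¬p2 ∧ ¬p5 ∧ p2) ∨ (¬p2 ∧ ¬p5 ∧ p5) ∨ (¬p2 ∧ ¬p5 ∧ p5)
= ¬p5 ∧ p2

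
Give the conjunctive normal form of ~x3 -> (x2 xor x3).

x3 | x2

~x3 -> (x2 xor x3)
≡ ~~x3 | (x2 xor x3)   (eliminate ->)
≡ ~~x3 | ((x2 | x3) & ~(x2 & x3))   (expand xor)
≡ x3 | ((x2 | x3) & ~(x2 & x3))   (double negation)
≡ x3 | ((x2 | x3) & (~x2 | ~x3))   (De Morgan)
≡ (x3 | x2 | x3) & (x3 | ~x2 | ~x3)   (distribute | over &)
≡ x3 | x2   (simplify)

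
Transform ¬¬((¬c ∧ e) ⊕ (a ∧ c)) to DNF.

(¬c ∧ e) ∨ (c ∧ a)

¬¬((¬c ∧ e) ⊕ (a ∧ c))
≡ ¬¬((¬c ∧ e ∧ ¬(a ∧ c)) ∨ (¬(¬c ∧ e) ∧ a ∧ c))   — expand ⊕
≡ (¬c ∧ e ∧ ¬(a ∧ c)) ∨ (¬(¬c ∧ e) ∧ a ∧ c)   — double negation
≡ (¬c ∧ e ∧ (¬a ∨ ¬c)) ∨ (¬(¬c ∧ e) ∧ a ∧ c)   — De Morgan
≡ (¬c ∧ e ∧ (¬a ∨ ¬c)) ∨ ((¬¬c ∨ ¬e) ∧ a ∧ c)   — De Morgan
≡ (¬c ∧ e ∧ (¬a ∨ ¬c)) ∨ ((c ∨ ¬e) ∧ a ∧ c)   — double negation
≡ (¬c ∧ e ∧ ¬a) ∨ (¬c ∧ e ∧ ¬c) ∨ (c ∧ a ∧ c) ∨ (¬e ∧ a ∧ c)   — distribute ∧ over ∨
≡ (¬c ∧ e) ∨ (c ∧ a)   — simplify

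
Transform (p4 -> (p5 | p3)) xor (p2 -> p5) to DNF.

(~p4 & p2 & ~p5) | (p3 & p2 & ~p5) | (p4 & ~p5 & ~p3 & ~p2)

(p4 -> (p5 | p3)) xor (p2 -> p5)
≡ ((p4 -> (p5 | p3)) & ~(p2 -> p5)) | (~(p4 -> (p5 | p3)) & (p2 -> p5))   [expand xor]
≡ ((~p4 | p5 | p3) & ~(p2 -> p5)) | (~(p4 -> (p5 | p3)) & (p2 -> p5))   [eliminate ->]
≡ ((~p4 | p5 | p3) & ~(~p2 | p5)) | (~(p4 -> (p5 | p3)) & (p2 -> p5))   [eliminate ->]
≡ ((~p4 | p5 | p3) & ~(~p2 | p5)) | (~(~p4 | p5 | p3) & (p2 -> p5))   [eliminate ->]
≡ ((~p4 | p5 | p3) & ~(~p2 | p5)) | (~(~p4 | p5 | p3) & (~p2 | p5))   [eliminate ->]
≡ ((~p4 | p5 | p3) & ~~p2 & ~p5) | (~(~p4 | p5 | p3) & (~p2 | p5))   [De Morgan]
≡ ((~p4 | p5 | p3) & p2 & ~p5) | (~(~p4 | p5 | p3) & (~p2 | p5))   [double negation]
≡ ((~p4 | p5 | p3) & p2 & ~p5) | (~~p4 & ~p5 & ~p3 & (~p2 | p5))   [De Morgan]
≡ ((~p4 | p5 | p3) & p2 & ~p5) | (p4 & ~p5 & ~p3 & (~p2 | p5))   [double negation]
≡ (~p4 & p2 & ~p5) | (p5 & p2 & ~p5) | (p3 & p2 & ~p5) | (p4 & ~p5 & ~p3 & ~p2) | (p4 & ~p5 & ~p3 & p5)   [distribute & over |]
≡ (~p4 & p2 & ~p5) | (p3 & p2 & ~p5) | (p4 & ~p5 & ~p3 & ~p2)   [simplify]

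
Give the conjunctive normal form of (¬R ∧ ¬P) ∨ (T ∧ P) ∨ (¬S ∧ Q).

(¬R ∧ ¬P) ∨ (T ∧ P) ∨ (¬S ∧ Q)
≡ (¬R ∨ T ∨ ¬S) ∧ (¬R ∨ T ∨ Q) ∧ (¬R ∨ P ∨ ¬S) ∧ (¬R ∨ P ∨ Q) ∧ (¬P ∨ T ∨ ¬S) ∧ (¬P ∨ T ∨ Q) ∧ (¬P ∨ P ∨ ¬S) ∧ (¬P ∨ P ∨ Q)
≡ (¬R ∨ T ∨ ¬S) ∧ (¬R ∨ T ∨ Q) ∧ (¬R ∨ P ∨ ¬S) ∧ (¬R ∨ P ∨ Q) ∧ (¬P ∨ T ∨ ¬S) ∧ (¬P ∨ T ∨ Q)

(¬R ∨ T ∨ ¬S) ∧ (¬R ∨ T ∨ Q) ∧ (¬R ∨ P ∨ ¬S) ∧ (¬R ∨ P ∨ Q) ∧ (¬P ∨ T ∨ ¬S) ∧ (¬P ∨ T ∨ Q)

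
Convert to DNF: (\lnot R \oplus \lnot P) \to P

(\lnot R \oplus \lnot P) \to P
≡ \lnot (\lnot R \oplus \lnot P) \lor P
≡ \lnot ((\lnot R \land \lnot \lnot P) \lor (\lnot \lnot R \land \lnot P)) \lor P
≡ (\lnot (\lnot R \land \lnot \lnot P) \land \lnot (\lnot \lnot R \land \lnot P)) \lor P
≡ ((\lnot \lnot R \lor \lnot \lnot \lnot P) \land \lnot (\lnot \lnot R \land \lnot P)) \lor P
≡ ((R \lor \lnot \lnot \lnot P) \land \lnot (\lnot \lnot R \land \lnot P)) \lor P
≡ ((R \lor \lnot P) \land \lnot (\lnot \lnot R \land \lnot P)) \lor P
≡ ((R \lor \lnot P) \land (\lnot \lnot \lnot R \lor \lnot \lnot P)) \lor P
≡ ((R \lor \lnot P) \land (\lnot R \lor \lnot \lnot P)) \lor P
≡ ((R \lor \lnot P) \land (\lnot R \lor P)) \lor P
≡ (R \land \lnot R) \lor (R \land P) \lor (\lnot P \land \lnot R) \lor (\lnot P \land P) \lor P
≡ (\lnot P \land \lnot R) \lor P

(\lnot P \land \lnot R) \lor P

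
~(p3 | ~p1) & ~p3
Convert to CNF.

~p3 & p1

~(p3 | ~p1) & ~p3
≡ ~p3 & ~~p1 & ~p3   (De Morgan)
≡ ~p3 & p1 & ~p3   (double negation)
≡ ~p3 & p1   (simplify)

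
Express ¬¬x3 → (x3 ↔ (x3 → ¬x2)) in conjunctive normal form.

¬x3 ∨ ¬x2

¬¬x3 → (x3 ↔ (x3 → ¬x2))
≡ ¬¬¬x3 ∨ (x3 ↔ (x3 → ¬x2))   [eliminate →]
≡ ¬¬¬x3 ∨ ((x3 → (x3 → ¬x2)) ∧ ((x3 → ¬x2) → x3))   [eliminate ↔]
≡ ¬¬¬x3 ∨ ((¬x3 ∨ (x3 → ¬x2)) ∧ ((x3 → ¬x2) → x3))   [eliminate →]
≡ ¬¬¬x3 ∨ ((¬x3 ∨ ¬x3 ∨ ¬x2) ∧ ((x3 → ¬x2) → x3))   [eliminate →]
≡ ¬¬¬x3 ∨ ((¬x3 ∨ ¬x3 ∨ ¬x2) ∧ (¬(x3 → ¬x2) ∨ x3))   [eliminate →]
≡ ¬¬¬x3 ∨ ((¬x3 ∨ ¬x3 ∨ ¬x2) ∧ (¬(¬x3 ∨ ¬x2) ∨ x3))   [eliminate →]
≡ ¬x3 ∨ ((¬x3 ∨ ¬x3 ∨ ¬x2) ∧ (¬(¬x3 ∨ ¬x2) ∨ x3))   [double negation]
≡ ¬x3 ∨ ((¬x3 ∨ ¬x3 ∨ ¬x2) ∧ ((¬¬x3 ∧ ¬¬x2) ∨ x3))   [De Morgan]
≡ ¬x3 ∨ ((¬x3 ∨ ¬x3 ∨ ¬x2) ∧ ((x3 ∧ ¬¬x2) ∨ x3))   [double negation]
≡ ¬x3 ∨ ((¬x3 ∨ ¬x3 ∨ ¬x2) ∧ ((x3 ∧ x2) ∨ x3))   [double negation]
≡ (¬x3 ∨ ¬x3 ∨ ¬x3 ∨ ¬x2) ∧ (¬x3 ∨ x3 ∨ x3) ∧ (¬x3 ∨ x2 ∨ x3)   [distribute ∨ over ∧]
≡ ¬x3 ∨ ¬x2   [simplify]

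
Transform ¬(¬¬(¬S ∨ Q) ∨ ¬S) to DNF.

¬(¬¬(¬S ∨ Q) ∨ ¬S)
= ¬¬¬(¬S ∨ Q) ∧ ¬¬S   [De Morgan]
= ¬(¬S ∨ Q) ∧ ¬¬S   [double negation]
= ¬¬S ∧ ¬Q ∧ ¬¬S   [De Morgan]
= S ∧ ¬Q ∧ ¬¬S   [double negation]
= S ∧ ¬Q ∧ S   [double negation]
= S ∧ ¬Q   [simplify]

S ∧ ¬Q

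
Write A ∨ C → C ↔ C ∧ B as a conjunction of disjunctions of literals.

(A ∨ C) ∧ (¬C ∨ B)

A ∨ C → C ↔ C ∧ B
≡ ((A ∨ C → C) → C ∧ B) ∧ (C ∧ B → (A ∨ C → C))   [eliminate ↔]
≡ (¬(A ∨ C → C) ∨ C ∧ B) ∧ (C ∧ B → (A ∨ C → C))   [eliminate →]
≡ (¬(¬(A ∨ C) ∨ C) ∨ C ∧ B) ∧ (C ∧ B → (A ∨ C → C))   [eliminate →]
≡ (¬(¬(A ∨ C) ∨ C) ∨ C ∧ B) ∧ (¬(C ∧ B) ∨ (A ∨ C → C))   [eliminate →]
≡ (¬(¬(A ∨ C) ∨ C) ∨ C ∧ B) ∧ (¬(C ∧ B) ∨ ¬(A ∨ C) ∨ C)   [eliminate →]
≡ (¬¬(A ∨ C) ∧ ¬C ∨ C ∧ B) ∧ (¬(C ∧ B) ∨ ¬(A ∨ C) ∨ C)   [De Morgan]
≡ ((A ∨ C) ∧ ¬C ∨ C ∧ B) ∧ (¬(C ∧ B) ∨ ¬(A ∨ C) ∨ C)   [double negation]
≡ ((A ∨ C) ∧ ¬C ∨ C ∧ B) ∧ (¬C ∨ ¬B ∨ ¬(A ∨ C) ∨ C)   [De Morgan]
≡ ((A ∨ C) ∧ ¬C ∨ C ∧ B) ∧ (¬C ∨ ¬B ∨ ¬A ∧ ¬C ∨ C)   [De Morgan]
≡ (A ∨ C ∨ C) ∧ (A ∨ C ∨ B) ∧ (¬C ∨ C) ∧ (¬C ∨ B) ∧ (¬C ∨ ¬B ∨ ¬A ∨ C) ∧ (¬C ∨ ¬B ∨ ¬C ∨ C)   [distribute ∨ over ∧]
≡ (A ∨ C) ∧ (¬C ∨ B)   [simplify]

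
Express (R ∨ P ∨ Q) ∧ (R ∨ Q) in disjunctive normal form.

R ∨ Q

(R ∨ P ∨ Q) ∧ (R ∨ Q)
⇔ R ∧ R ∨ R ∧ Q ∨ P ∧ R ∨ P ∧ Q ∨ Q ∧ R ∨ Q ∧ Q   [distribute ∧ over ∨]
⇔ R ∨ Q   [simplify]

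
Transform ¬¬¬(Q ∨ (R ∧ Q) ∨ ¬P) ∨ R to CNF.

¬¬¬(Q ∨ (R ∧ Q) ∨ ¬P) ∨ R
≡ ¬(Q ∨ (R ∧ Q) ∨ ¬P) ∨ R   [double negation]
≡ (¬Q ∧ ¬(R ∧ Q) ∧ ¬¬P) ∨ R   [De Morgan]
≡ (¬Q ∧ (¬R ∨ ¬Q) ∧ ¬¬P) ∨ R   [De Morgan]
≡ (¬Q ∧ (¬R ∨ ¬Q) ∧ P) ∨ R   [double negation]
≡ (¬Q ∨ R) ∧ (¬R ∨ ¬Q ∨ R) ∧ (P ∨ R)   [distribute ∨ over ∧]
≡ (¬Q ∨ R) ∧ (P ∨ R)   [simplify]

(¬Q ∨ R) ∧ (P ∨ R)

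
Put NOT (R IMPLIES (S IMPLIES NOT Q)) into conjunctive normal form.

NOT (R IMPLIES (S IMPLIES NOT Q))
= NOT (NOT R OR (S IMPLIES NOT Q))   [eliminate IMPLIES]
= NOT (NOT R OR NOT S OR NOT Q)   [eliminate IMPLIES]
= NOT NOT R AND NOT NOT S AND NOT NOT Q   [De Morgan]
= R AND NOT NOT S AND NOT NOT Q   [double negation]
= R AND S AND NOT NOT Q   [double negation]
= R AND S AND Q   [double negation]

R AND S AND Q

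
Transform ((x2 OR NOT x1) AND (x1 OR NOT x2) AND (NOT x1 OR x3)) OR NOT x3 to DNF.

((x2 OR NOT x1) AND (x1 OR NOT x2) AND (NOT x1 OR x3)) OR NOT x3
≡ (x2 AND x1 AND NOT x1) OR (x2 AND x1 AND x3) OR (x2 AND NOT x2 AND NOT x1) OR (x2 AND NOT x2 AND x3) OR (NOT x1 AND x1 AND NOT x1) OR (NOT x1 AND x1 AND x3) OR (NOT x1 AND NOT x2 AND NOT x1) OR (NOT x1 AND NOT x2 AND x3) OR NOT x3   (distribute AND over OR)
≡ (x2 AND x1 AND x3) OR (NOT x1 AND NOT x2) OR NOT x3   (simplify)

(x2 AND x1 AND x3) OR (NOT x1 AND NOT x2) OR NOT x3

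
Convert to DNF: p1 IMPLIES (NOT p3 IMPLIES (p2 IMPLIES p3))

p1 IMPLIES (NOT p3 IMPLIES (p2 IMPLIES p3))
≡ NOT p1 OR (NOT p3 IMPLIES (p2 IMPLIES p3))
≡ NOT p1 OR NOT NOT p3 OR (p2 IMPLIES p3)
≡ NOT p1 OR NOT NOT p3 OR NOT p2 OR p3
≡ NOT p1 OR p3 OR NOT p2 OR p3
≡ NOT p1 OR p3 OR NOT p2

NOT p1 OR p3 OR NOT p2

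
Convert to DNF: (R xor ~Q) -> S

(~R & Q) | (~Q & R) | S

(R xor ~Q) -> S
≡ ~(R xor ~Q) | S   [eliminate ->]
≡ ~((R & ~~Q) | (~R & ~Q)) | S   [expand xor]
≡ (~(R & ~~Q) & ~(~R & ~Q)) | S   [De Morgan]
≡ ((~R | ~~~Q) & ~(~R & ~Q)) | S   [De Morgan]
≡ ((~R | ~Q) & ~(~R & ~Q)) | S   [double negation]
≡ ((~R | ~Q) & (~~R | ~~Q)) | S   [De Morgan]
≡ ((~R | ~Q) & (R | ~~Q)) | S   [double negation]
≡ ((~R | ~Q) & (R | Q)) | S   [double negation]
≡ (~R & R) | (~R & Q) | (~Q & R) | (~Q & Q) | S   [distribute & over |]
≡ (~R & Q) | (~Q & R) | S   [simplify]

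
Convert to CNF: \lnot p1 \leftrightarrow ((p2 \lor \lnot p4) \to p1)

\lnot p1 \leftrightarrow ((p2 \lor \lnot p4) \to p1)
≡ (\lnot p1 \to ((p2 \lor \lnot p4) \to p1)) \land (((p2 \lor \lnot p4) \to p1) \to \lnot p1)   [eliminate \leftrightarrow]
≡ (\lnot \lnot p1 \lor ((p2 \lor \lnot p4) \to p1)) \land (((p2 \lor \lnot p4) \to p1) \to \lnot p1)   [eliminate \to]
≡ (\lnot \lnot p1 \lor \lnot (p2 \lor \lnot p4) \lor p1) \land (((p2 \lor \lnot p4) \to p1) \to \lnot p1)   [eliminate \to]
≡ (\lnot \lnot p1 \lor \lnot (p2 \lor \lnot p4) \lor p1) \land (\lnot ((p2 \lor \lnot p4) \to p1) \lor \lnot p1)   [eliminate \to]
≡ (\lnot \lnot p1 \lor \lnot (p2 \lor \lnot p4) \lor p1) \land (\lnot (\lnot (p2 \lor \lnot p4) \lor p1) \lor \lnot p1)   [eliminate \to]
≡ (p1 \lor \lnot (p2 \lor \lnot p4) \lor p1) \land (\lnot (\lnot (p2 \lor \lnot p4) \lor p1) \lor \lnot p1)   [double negation]
≡ (p1 \lor (\lnot p2 \land \lnot \lnot p4) \lor p1) \land (\lnot (\lnot (p2 \lor \lnot p4) \lor p1) \lor \lnot p1)   [De Morgan]
≡ (p1 \lor (\lnot p2 \land p4) \lor p1) \land (\lnot (\lnot (p2 \lor \lnot p4) \lor p1) \lor \lnot p1)   [double negation]
≡ (p1 \lor (\lnot p2 \land p4) \lor p1) \land ((\lnot \lnot (p2 \lor \lnot p4) \land \lnot p1) \lor \lnot p1)   [De Morgan]
≡ (p1 \lor (\lnot p2 \land p4) \lor p1) \land (((p2 \lor \lnot p4) \land \lnot p1) \lor \lnot p1)   [double negation]
≡ (p1 \lor \lnot p2 \lor p1) \land (p1 \lor p4 \lor p1) \land (p2 \lor \lnot p4 \lor \lnot p1) \land (\lnot p1 \lor \lnot p1)   [distribute \lor over \land]
≡ (p1 \lor \lnot p2) \land (p1 \lor p4) \land \lnot p1   [simplify]

(p1 \lor \lnot p2) \land (p1 \lor p4) \land \lnot p1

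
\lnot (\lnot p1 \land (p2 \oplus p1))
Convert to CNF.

p1 \lor \lnot p2

\lnot (\lnot p1 \land (p2 \oplus p1))
≡ \lnot (\lnot p1 \land (p2 \lor p1) \land \lnot (p2 \land p1))
≡ \lnot \lnot p1 \lor \lnot (p2 \lor p1) \lor \lnot \lnot (p2 \land p1)
≡ p1 \lor \lnot (p2 \lor p1) \lor \lnot \lnot (p2 \land p1)
≡ p1 \lor (\lnot p2 \land \lnot p1) \lor \lnot \lnot (p2 \land p1)
≡ p1 \lor (\lnot p2 \land \lnot p1) \lor (p2 \land p1)
≡ (p1 \lor \lnot p2 \lor p2) \land (p1 \lor \lnot p2 \lor p1) \land (p1 \lor \lnot p1 \lor p2) \land (p1 \lor \lnot p1 \lor p1)
≡ p1 \lor \lnot p2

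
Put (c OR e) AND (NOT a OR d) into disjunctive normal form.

(c AND NOT a) OR (c AND d) OR (e AND NOT a) OR (e AND d)

(c OR e) AND (NOT a OR d)
⇔ (c AND NOT a) OR (c AND d) OR (e AND NOT a) OR (e AND d)   — distribute AND over OR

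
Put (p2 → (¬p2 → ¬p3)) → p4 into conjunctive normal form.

(p2 → (¬p2 → ¬p3)) → p4
⇔ ¬(p2 → (¬p2 → ¬p3)) ∨ p4   [eliminate →]
⇔ ¬(¬p2 ∨ (¬p2 → ¬p3)) ∨ p4   [eliminate →]
⇔ ¬(¬p2 ∨ ¬¬p2 ∨ ¬p3) ∨ p4   [eliminate →]
⇔ (¬¬p2 ∧ ¬¬¬p2 ∧ ¬¬p3) ∨ p4   [De Morgan]
⇔ (p2 ∧ ¬¬¬p2 ∧ ¬¬p3) ∨ p4   [double negation]
⇔ (p2 ∧ ¬p2 ∧ ¬¬p3) ∨ p4   [double negation]
⇔ (p2 ∧ ¬p2 ∧ p3) ∨ p4   [double negation]
⇔ (p2 ∨ p4) ∧ (¬p2 ∨ p4) ∧ (p3 ∨ p4)   [distribute ∨ over ∧]

(p2 ∨ p4) ∧ (¬p2 ∨ p4) ∧ (p3 ∨ p4)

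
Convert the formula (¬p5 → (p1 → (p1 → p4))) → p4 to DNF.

(¬p5 ∧ p1 ∧ ¬p4) ∨ p4

(¬p5 → (p1 → (p1 → p4))) → p4
≡ ¬(¬p5 → (p1 → (p1 → p4))) ∨ p4   (eliminate →)
≡ ¬(¬¬p5 ∨ (p1 → (p1 → p4))) ∨ p4   (eliminate →)
≡ ¬(¬¬p5 ∨ ¬p1 ∨ (p1 → p4)) ∨ p4   (eliminate →)
≡ ¬(¬¬p5 ∨ ¬p1 ∨ ¬p1 ∨ p4) ∨ p4   (eliminate →)
≡ (¬¬¬p5 ∧ ¬¬p1 ∧ ¬¬p1 ∧ ¬p4) ∨ p4   (De Morgan)
≡ (¬p5 ∧ ¬¬p1 ∧ ¬¬p1 ∧ ¬p4) ∨ p4   (double negation)
≡ (¬p5 ∧ p1 ∧ ¬¬p1 ∧ ¬p4) ∨ p4   (double negation)
≡ (¬p5 ∧ p1 ∧ p1 ∧ ¬p4) ∨ p4   (double negation)
≡ (¬p5 ∧ p1 ∧ ¬p4) ∨ p4   (simplify)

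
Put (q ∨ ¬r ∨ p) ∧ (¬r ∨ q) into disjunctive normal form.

(q ∨ ¬r ∨ p) ∧ (¬r ∨ q)
≡ (q ∧ ¬r) ∨ (q ∧ q) ∨ (¬r ∧ ¬r) ∨ (¬r ∧ q) ∨ (p ∧ ¬r) ∨ (p ∧ q)
≡ q ∨ ¬r

q ∨ ¬r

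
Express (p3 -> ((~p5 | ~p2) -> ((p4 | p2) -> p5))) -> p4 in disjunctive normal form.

(p3 -> ((~p5 | ~p2) -> ((p4 | p2) -> p5))) -> p4
= ~(p3 -> ((~p5 | ~p2) -> ((p4 | p2) -> p5))) | p4   [eliminate ->]
= ~(~p3 | ((~p5 | ~p2) -> ((p4 | p2) -> p5))) | p4   [eliminate ->]
= ~(~p3 | ~(~p5 | ~p2) | ((p4 | p2) -> p5)) | p4   [eliminate ->]
= ~(~p3 | ~(~p5 | ~p2) | ~(p4 | p2) | p5) | p4   [eliminate ->]
= (~~p3 & ~~(~p5 | ~p2) & ~~(p4 | p2) & ~p5) | p4   [De Morgan]
= (p3 & ~~(~p5 | ~p2) & ~~(p4 | p2) & ~p5) | p4   [double negation]
= (p3 & (~p5 | ~p2) & ~~(p4 | p2) & ~p5) | p4   [double negation]
= (p3 & (~p5 | ~p2) & (p4 | p2) & ~p5) | p4   [double negation]
= (p3 & ~p5 & p4 & ~p5) | (p3 & ~p5 & p2 & ~p5) | (p3 & ~p2 & p4 & ~p5) | (p3 & ~p2 & p2 & ~p5) | p4   [distribute & over |]
= (p3 & ~p5 & p2) | p4   [simplify]

(p3 & ~p5 & p2) | p4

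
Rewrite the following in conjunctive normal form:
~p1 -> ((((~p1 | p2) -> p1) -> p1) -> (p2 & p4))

(p1 | p2) & (p1 | p4)

~p1 -> ((((~p1 | p2) -> p1) -> p1) -> (p2 & p4))
≡ ~~p1 | ((((~p1 | p2) -> p1) -> p1) -> (p2 & p4))   [eliminate ->]
≡ ~~p1 | ~(((~p1 | p2) -> p1) -> p1) | (p2 & p4)   [eliminate ->]
≡ ~~p1 | ~(~((~p1 | p2) -> p1) | p1) | (p2 & p4)   [eliminate ->]
≡ ~~p1 | ~(~(~(~p1 | p2) | p1) | p1) | (p2 & p4)   [eliminate ->]
≡ p1 | ~(~(~(~p1 | p2) | p1) | p1) | (p2 & p4)   [double negation]
≡ p1 | (~~(~(~p1 | p2) | p1) & ~p1) | (p2 & p4)   [De Morgan]
≡ p1 | ((~(~p1 | p2) | p1) & ~p1) | (p2 & p4)   [double negation]
≡ p1 | (((~~p1 & ~p2) | p1) & ~p1) | (p2 & p4)   [De Morgan]
≡ p1 | (((p1 & ~p2) | p1) & ~p1) | (p2 & p4)   [double negation]
≡ (p1 | p1 | p1 | p2) & (p1 | p1 | p1 | p4) & (p1 | ~p2 | p1 | p2) & (p1 | ~p2 | p1 | p4) & (p1 | ~p1 | p2) & (p1 | ~p1 | p4)   [distribute | over &]
≡ (p1 | p2) & (p1 | p4)   [simplify]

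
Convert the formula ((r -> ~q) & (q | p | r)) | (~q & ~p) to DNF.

((r -> ~q) & (q | p | r)) | (~q & ~p)
⇔ ((~r | ~q) & (q | p | r)) | (~q & ~p)   (eliminate ->)
⇔ (~r & q) | (~r & p) | (~r & r) | (~q & q) | (~q & p) | (~q & r) | (~q & ~p)   (distribute & over |)
⇔ (~r & q) | (~r & p) | (~q & p) | (~q & r) | (~q & ~p)   (simplify)

(~r & q) | (~r & p) | (~q & p) | (~q & r) | (~q & ~p)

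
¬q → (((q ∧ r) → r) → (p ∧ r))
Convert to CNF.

(q ∨ p) ∧ (q ∨ r)

¬q → (((q ∧ r) → r) → (p ∧ r))
= ¬¬q ∨ (((q ∧ r) → r) → (p ∧ r))   [eliminate →]
= ¬¬q ∨ ¬((q ∧ r) → r) ∨ (p ∧ r)   [eliminate →]
= ¬¬q ∨ ¬(¬(q ∧ r) ∨ r) ∨ (p ∧ r)   [eliminate →]
= q ∨ ¬(¬(q ∧ r) ∨ r) ∨ (p ∧ r)   [double negation]
= q ∨ (¬¬(q ∧ r) ∧ ¬r) ∨ (p ∧ r)   [De Morgan]
= q ∨ (q ∧ r ∧ ¬r) ∨ (p ∧ r)   [double negation]
= (q ∨ q ∨ p) ∧ (q ∨ q ∨ r) ∧ (q ∨ r ∨ p) ∧ (q ∨ r ∨ r) ∧ (q ∨ ¬r ∨ p) ∧ (q ∨ ¬r ∨ r)   [distribute ∨ over ∧]
= (q ∨ p) ∧ (q ∨ r)   [simplify]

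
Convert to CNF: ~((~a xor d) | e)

~((~a xor d) | e)
≡ ~(((~a | d) & ~(~a & d)) | e)   — expand xor
≡ ~((~a | d) & ~(~a & d)) & ~e   — De Morgan
≡ (~(~a | d) | ~~(~a & d)) & ~e   — De Morgan
≡ ((~~a & ~d) | ~~(~a & d)) & ~e   — De Morgan
≡ ((a & ~d) | ~~(~a & d)) & ~e   — double negation
≡ ((a & ~d) | (~a & d)) & ~e   — double negation
≡ (a | ~a) & (a | d) & (~d | ~a) & (~d | d) & ~e   — distribute | over &
≡ (a | d) & (~d | ~a) & ~e   — simplify

(a | d) & (~d | ~a) & ~e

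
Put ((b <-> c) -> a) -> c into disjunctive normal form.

(~b & ~c & ~a) | c

((b <-> c) -> a) -> c
= ~((b <-> c) -> a) | c   [eliminate ->]
= ~(~(b <-> c) | a) | c   [eliminate ->]
= ~(~((b -> c) & (c -> b)) | a) | c   [eliminate <->]
= ~(~((~b | c) & (c -> b)) | a) | c   [eliminate ->]
= ~(~((~b | c) & (~c | b)) | a) | c   [eliminate ->]
= (~~((~b | c) & (~c | b)) & ~a) | c   [De Morgan]
= ((~b | c) & (~c | b) & ~a) | c   [double negation]
= (~b & ~c & ~a) | (~b & b & ~a) | (c & ~c & ~a) | (c & b & ~a) | c   [distribute & over |]
= (~b & ~c & ~a) | c   [simplify]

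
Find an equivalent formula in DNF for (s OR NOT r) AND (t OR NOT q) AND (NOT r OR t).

(s OR NOT r) AND (t OR NOT q) AND (NOT r OR t)
≡ (s AND t AND NOT r) OR (s AND t AND t) OR (s AND NOT q AND NOT r) OR (s AND NOT q AND t) OR (NOT r AND t AND NOT r) OR (NOT r AND t AND t) OR (NOT r AND NOT q AND NOT r) OR (NOT r AND NOT q AND t)   [distribute AND over OR]
≡ (s AND t) OR (NOT r AND t) OR (NOT r AND NOT q)   [simplify]

(s AND t) OR (NOT r AND t) OR (NOT r AND NOT q)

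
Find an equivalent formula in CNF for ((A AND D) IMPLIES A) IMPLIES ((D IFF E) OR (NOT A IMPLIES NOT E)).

((A AND D) IMPLIES A) IMPLIES ((D IFF E) OR (NOT A IMPLIES NOT E))
⇔ NOT ((A AND D) IMPLIES A) OR (D IFF E) OR (NOT A IMPLIES NOT E)   [eliminate IMPLIES]
⇔ NOT (NOT (A AND D) OR A) OR (D IFF E) OR (NOT A IMPLIES NOT E)   [eliminate IMPLIES]
⇔ NOT (NOT (A AND D) OR A) OR ((D IMPLIES E) AND (E IMPLIES D)) OR (NOT A IMPLIES NOT E)   [eliminate IFF]
⇔ NOT (NOT (A AND D) OR A) OR ((NOT D OR E) AND (E IMPLIES D)) OR (NOT A IMPLIES NOT E)   [eliminate IMPLIES]
⇔ NOT (NOT (A AND D) OR A) OR ((NOT D OR E) AND (NOT E OR D)) OR (NOT A IMPLIES NOT E)   [eliminate IMPLIES]
⇔ NOT (NOT (A AND D) OR A) OR ((NOT D OR E) AND (NOT E OR D)) OR NOT NOT A OR NOT E   [eliminate IMPLIES]
⇔ (NOT NOT (A AND D) AND NOT A) OR ((NOT D OR E) AND (NOT E OR D)) OR NOT NOT A OR NOT E   [De Morgan]
⇔ (A AND D AND NOT A) OR ((NOT D OR E) AND (NOT E OR D)) OR NOT NOT A OR NOT E   [double negation]
⇔ (A AND D AND NOT A) OR ((NOT D OR E) AND (NOT E OR D)) OR A OR NOT E   [double negation]
⇔ (A OR NOT D OR E OR A OR NOT E) AND (A OR NOT E OR D OR A OR NOT E) AND (D OR NOT D OR E OR A OR NOT E) AND (D OR NOT E OR D OR A OR NOT E) AND (NOT A OR NOT D OR E OR A OR NOT E) AND (NOT A OR NOT E OR D OR A OR NOT E)   [distribute OR over AND]
⇔ A OR NOT E OR D   [simplify]

A OR NOT E OR D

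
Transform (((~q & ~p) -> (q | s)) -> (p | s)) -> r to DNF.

(((~q & ~p) -> (q | s)) -> (p | s)) -> r
≡ ~(((~q & ~p) -> (q | s)) -> (p | s)) | r   — eliminate ->
≡ ~(~((~q & ~p) -> (q | s)) | p | s) | r   — eliminate ->
≡ ~(~(~(~q & ~p) | q | s) | p | s) | r   — eliminate ->
≡ (~~(~(~q & ~p) | q | s) & ~p & ~s) | r   — De Morgan
≡ ((~(~q & ~p) | q | s) & ~p & ~s) | r   — double negation
≡ ((~~q | ~~p | q | s) & ~p & ~s) | r   — De Morgan
≡ ((q | ~~p | q | s) & ~p & ~s) | r   — double negation
≡ ((q | p | q | s) & ~p & ~s) | r   — double negation
≡ (q & ~p & ~s) | (p & ~p & ~s) | (q & ~p & ~s) | (s & ~p & ~s) | r   — distribute & over |
≡ (q & ~p & ~s) | r   — simplify

(q & ~p & ~s) | r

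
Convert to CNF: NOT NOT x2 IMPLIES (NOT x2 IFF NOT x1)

NOT x2 OR x1

NOT NOT x2 IMPLIES (NOT x2 IFF NOT x1)
⇔ NOT NOT NOT x2 OR (NOT x2 IFF NOT x1)   — eliminate IMPLIES
⇔ NOT NOT NOT x2 OR ((NOT x2 IMPLIES NOT x1) AND (NOT x1 IMPLIES NOT x2))   — eliminate IFF
⇔ NOT NOT NOT x2 OR ((NOT NOT x2 OR NOT x1) AND (NOT x1 IMPLIES NOT x2))   — eliminate IMPLIES
⇔ NOT NOT NOT x2 OR ((NOT NOT x2 OR NOT x1) AND (NOT NOT x1 OR NOT x2))   — eliminate IMPLIES
⇔ NOT x2 OR ((NOT NOT x2 OR NOT x1) AND (NOT NOT x1 OR NOT x2))   — double negation
⇔ NOT x2 OR ((x2 OR NOT x1) AND (NOT NOT x1 OR NOT x2))   — double negation
⇔ NOT x2 OR ((x2 OR NOT x1) AND (x1 OR NOT x2))   — double negation
⇔ (NOT x2 OR x2 OR NOT x1) AND (NOT x2 OR x1 OR NOT x2)   — distribute OR over AND
⇔ NOT x2 OR x1   — simplify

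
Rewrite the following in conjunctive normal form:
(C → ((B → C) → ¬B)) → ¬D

(C ∨ ¬D) ∧ (B ∨ ¬D)

(C → ((B → C) → ¬B)) → ¬D
= ¬(C → ((B → C) → ¬B)) ∨ ¬D   [eliminate →]
= ¬(¬C ∨ ((B → C) → ¬B)) ∨ ¬D   [eliminate →]
= ¬(¬C ∨ ¬(B → C) ∨ ¬B) ∨ ¬D   [eliminate →]
= ¬(¬C ∨ ¬(¬B ∨ C) ∨ ¬B) ∨ ¬D   [eliminate →]
= (¬¬C ∧ ¬¬(¬B ∨ C) ∧ ¬¬B) ∨ ¬D   [De Morgan]
= (C ∧ ¬¬(¬B ∨ C) ∧ ¬¬B) ∨ ¬D   [double negation]
= (C ∧ (¬B ∨ C) ∧ ¬¬B) ∨ ¬D   [double negation]
= (C ∧ (¬B ∨ C) ∧ B) ∨ ¬D   [double negation]
= (C ∨ ¬D) ∧ (¬B ∨ C ∨ ¬D) ∧ (B ∨ ¬D)   [distribute ∨ over ∧]
= (C ∨ ¬D) ∧ (B ∨ ¬D)   [simplify]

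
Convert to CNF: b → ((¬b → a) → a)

b → ((¬b → a) → a)
≡ ¬b ∨ ((¬b → a) → a)   [eliminate →]
≡ ¬b ∨ ¬(¬b → a) ∨ a   [eliminate →]
≡ ¬b ∨ ¬(¬¬b ∨ a) ∨ a   [eliminate →]
≡ ¬b ∨ (¬¬¬b ∧ ¬a) ∨ a   [De Morgan]
≡ ¬b ∨ (¬b ∧ ¬a) ∨ a   [double negation]
≡ (¬b ∨ ¬b ∨ a) ∧ (¬b ∨ ¬a ∨ a)   [distribute ∨ over ∧]
≡ ¬b ∨ a   [simplify]

¬b ∨ a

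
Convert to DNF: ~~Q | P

~~Q | P
≡ Q | P   (double negation)

Q | P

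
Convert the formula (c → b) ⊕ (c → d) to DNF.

(b ∧ c ∧ ¬d) ∨ (c ∧ ¬b ∧ d)

(c → b) ⊕ (c → d)
≡ ((c → b) ∧ ¬(c → d)) ∨ (¬(c → b) ∧ (c → d))   [expand ⊕]
≡ ((¬c ∨ b) ∧ ¬(c → d)) ∨ (¬(c → b) ∧ (c → d))   [eliminate →]
≡ ((¬c ∨ b) ∧ ¬(¬c ∨ d)) ∨ (¬(c → b) ∧ (c → d))   [eliminate →]
≡ ((¬c ∨ b) ∧ ¬(¬c ∨ d)) ∨ (¬(¬c ∨ b) ∧ (c → d))   [eliminate →]
≡ ((¬c ∨ b) ∧ ¬(¬c ∨ d)) ∨ (¬(¬c ∨ b) ∧ (¬c ∨ d))   [eliminate →]
≡ ((¬c ∨ b) ∧ ¬¬c ∧ ¬d) ∨ (¬(¬c ∨ b) ∧ (¬c ∨ d))   [De Morgan]
≡ ((¬c ∨ b) ∧ c ∧ ¬d) ∨ (¬(¬c ∨ b) ∧ (¬c ∨ d))   [double negation]
≡ ((¬c ∨ b) ∧ c ∧ ¬d) ∨ (¬¬c ∧ ¬b ∧ (¬c ∨ d))   [De Morgan]
≡ ((¬c ∨ b) ∧ c ∧ ¬d) ∨ (c ∧ ¬b ∧ (¬c ∨ d))   [double negation]
≡ (¬c ∧ c ∧ ¬d) ∨ (b ∧ c ∧ ¬d) ∨ (c ∧ ¬b ∧ ¬c) ∨ (c ∧ ¬b ∧ d)   [distribute ∧ over ∨]
≡ (b ∧ c ∧ ¬d) ∨ (c ∧ ¬b ∧ d)   [simplify]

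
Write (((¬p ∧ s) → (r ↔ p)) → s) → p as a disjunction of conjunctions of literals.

(((¬p ∧ s) → (r ↔ p)) → s) → p
≡ ¬(((¬p ∧ s) → (r ↔ p)) → s) ∨ p   — eliminate →
≡ ¬(¬((¬p ∧ s) → (r ↔ p)) ∨ s) ∨ p   — eliminate →
≡ ¬(¬(¬(¬p ∧ s) ∨ (r ↔ p)) ∨ s) ∨ p   — eliminate →
≡ ¬(¬(¬(¬p ∧ s) ∨ ((r → p) ∧ (p → r))) ∨ s) ∨ p   — eliminate ↔
≡ ¬(¬(¬(¬p ∧ s) ∨ ((¬r ∨ p) ∧ (p → r))) ∨ s) ∨ p   — eliminate →
≡ ¬(¬(¬(¬p ∧ s) ∨ ((¬r ∨ p) ∧ (¬p ∨ r))) ∨ s) ∨ p   — eliminate →
≡ (¬¬(¬(¬p ∧ s) ∨ ((¬r ∨ p) ∧ (¬p ∨ r))) ∧ ¬s) ∨ p   — De Morgan
≡ ((¬(¬p ∧ s) ∨ ((¬r ∨ p) ∧ (¬p ∨ r))) ∧ ¬s) ∨ p   — double negation
≡ ((¬¬p ∨ ¬s ∨ ((¬r ∨ p) ∧ (¬p ∨ r))) ∧ ¬s) ∨ p   — De Morgan
≡ ((p ∨ ¬s ∨ ((¬r ∨ p) ∧ (¬p ∨ r))) ∧ ¬s) ∨ p   — double negation
≡ (p ∧ ¬s) ∨ (¬s ∧ ¬s) ∨ (¬r ∧ ¬p ∧ ¬s) ∨ (¬r ∧ r ∧ ¬s) ∨ (p ∧ ¬p ∧ ¬s) ∨ (p ∧ r ∧ ¬s) ∨ p   — distribute ∧ over ∨
≡ ¬s ∨ p   — simplify

¬s ∨ p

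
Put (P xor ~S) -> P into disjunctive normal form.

(P xor ~S) -> P
⇔ ~(P xor ~S) | P   (eliminate ->)
⇔ ~((P & ~~S) | (~P & ~S)) | P   (expand xor)
⇔ (~(P & ~~S) & ~(~P & ~S)) | P   (De Morgan)
⇔ ((~P | ~~~S) & ~(~P & ~S)) | P   (De Morgan)
⇔ ((~P | ~S) & ~(~P & ~S)) | P   (double negation)
⇔ ((~P | ~S) & (~~P | ~~S)) | P   (De Morgan)
⇔ ((~P | ~S) & (P | ~~S)) | P   (double negation)
⇔ ((~P | ~S) & (P | S)) | P   (double negation)
⇔ (~P & P) | (~P & S) | (~S & P) | (~S & S) | P   (distribute & over |)
⇔ (~P & S) | P   (simplify)

(~P & S) | P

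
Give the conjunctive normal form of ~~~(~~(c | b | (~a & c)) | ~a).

~~~(~~(c | b | (~a & c)) | ~a)
≡ ~(~~(c | b | (~a & c)) | ~a)   [double negation]
≡ ~~~(c | b | (~a & c)) & ~~a   [De Morgan]
≡ ~(c | b | (~a & c)) & ~~a   [double negation]
≡ ~c & ~b & ~(~a & c) & ~~a   [De Morgan]
≡ ~c & ~b & (~~a | ~c) & ~~a   [De Morgan]
≡ ~c & ~b & (a | ~c) & ~~a   [double negation]
≡ ~c & ~b & (a | ~c) & a   [double negation]
≡ ~c & ~b & a   [simplify]

~c & ~b & a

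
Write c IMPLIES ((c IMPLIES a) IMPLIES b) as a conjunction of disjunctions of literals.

NOT c OR NOT a OR b

c IMPLIES ((c IMPLIES a) IMPLIES b)
= NOT c OR ((c IMPLIES a) IMPLIES b)   (eliminate IMPLIES)
= NOT c OR NOT (c IMPLIES a) OR b   (eliminate IMPLIES)
= NOT c OR NOT (NOT c OR a) OR b   (eliminate IMPLIES)
= NOT c OR (NOT NOT c AND NOT a) OR b   (De Morgan)
= NOT c OR (c AND NOT a) OR b   (double negation)
= (NOT c OR c OR b) AND (NOT c OR NOT a OR b)   (distribute OR over AND)
= NOT c OR NOT a OR b   (simplify)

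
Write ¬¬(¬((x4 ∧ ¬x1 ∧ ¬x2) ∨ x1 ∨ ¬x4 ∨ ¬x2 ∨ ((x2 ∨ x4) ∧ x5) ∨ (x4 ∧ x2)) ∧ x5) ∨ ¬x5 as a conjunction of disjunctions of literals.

(¬x1 ∨ ¬x5) ∧ (x4 ∨ ¬x5) ∧ (x2 ∨ ¬x5) ∧ (¬x2 ∨ ¬x5) ∧ (¬x4 ∨ ¬x5)

¬¬(¬((x4 ∧ ¬x1 ∧ ¬x2) ∨ x1 ∨ ¬x4 ∨ ¬x2 ∨ ((x2 ∨ x4) ∧ x5) ∨ (x4 ∧ x2)) ∧ x5) ∨ ¬x5
≡ (¬((x4 ∧ ¬x1 ∧ ¬x2) ∨ x1 ∨ ¬x4 ∨ ¬x2 ∨ ((x2 ∨ x4) ∧ x5) ∨ (x4 ∧ x2)) ∧ x5) ∨ ¬x5   [double negation]
≡ (¬(x4 ∧ ¬x1 ∧ ¬x2) ∧ ¬x1 ∧ ¬¬x4 ∧ ¬¬x2 ∧ ¬((x2 ∨ x4) ∧ x5) ∧ ¬(x4 ∧ x2) ∧ x5) ∨ ¬x5   [De Morgan]
≡ ((¬x4 ∨ ¬¬x1 ∨ ¬¬x2) ∧ ¬x1 ∧ ¬¬x4 ∧ ¬¬x2 ∧ ¬((x2 ∨ x4) ∧ x5) ∧ ¬(x4 ∧ x2) ∧ x5) ∨ ¬x5   [De Morgan]
≡ ((¬x4 ∨ x1 ∨ ¬¬x2) ∧ ¬x1 ∧ ¬¬x4 ∧ ¬¬x2 ∧ ¬((x2 ∨ x4) ∧ x5) ∧ ¬(x4 ∧ x2) ∧ x5) ∨ ¬x5   [double negation]
≡ ((¬x4 ∨ x1 ∨ x2) ∧ ¬x1 ∧ ¬¬x4 ∧ ¬¬x2 ∧ ¬((x2 ∨ x4) ∧ x5) ∧ ¬(x4 ∧ x2) ∧ x5) ∨ ¬x5   [double negation]
≡ ((¬x4 ∨ x1 ∨ x2) ∧ ¬x1 ∧ x4 ∧ ¬¬x2 ∧ ¬((x2 ∨ x4) ∧ x5) ∧ ¬(x4 ∧ x2) ∧ x5) ∨ ¬x5   [double negation]
≡ ((¬x4 ∨ x1 ∨ x2) ∧ ¬x1 ∧ x4 ∧ x2 ∧ ¬((x2 ∨ x4) ∧ x5) ∧ ¬(x4 ∧ x2) ∧ x5) ∨ ¬x5   [double negation]
≡ ((¬x4 ∨ x1 ∨ x2) ∧ ¬x1 ∧ x4 ∧ x2 ∧ (¬(x2 ∨ x4) ∨ ¬x5) ∧ ¬(x4 ∧ x2) ∧ x5) ∨ ¬x5   [De Morgan]
≡ ((¬x4 ∨ x1 ∨ x2) ∧ ¬x1 ∧ x4 ∧ x2 ∧ ((¬x2 ∧ ¬x4) ∨ ¬x5) ∧ ¬(x4 ∧ x2) ∧ x5) ∨ ¬x5   [De Morgan]
≡ ((¬x4 ∨ x1 ∨ x2) ∧ ¬x1 ∧ x4 ∧ x2 ∧ ((¬x2 ∧ ¬x4) ∨ ¬x5) ∧ (¬x4 ∨ ¬x2) ∧ x5) ∨ ¬x5   [De Morgan]
≡ (¬x4 ∨ x1 ∨ x2 ∨ ¬x5) ∧ (¬x1 ∨ ¬x5) ∧ (x4 ∨ ¬x5) ∧ (x2 ∨ ¬x5) ∧ (¬x2 ∨ ¬x5 ∨ ¬x5) ∧ (¬x4 ∨ ¬x5 ∨ ¬x5) ∧ (¬x4 ∨ ¬x2 ∨ ¬x5) ∧ (x5 ∨ ¬x5)   [distribute ∨ over ∧]
≡ (¬x1 ∨ ¬x5) ∧ (x4 ∨ ¬x5) ∧ (x2 ∨ ¬x5) ∧ (¬x2 ∨ ¬x5) ∧ (¬x4 ∨ ¬x5)   [simplify]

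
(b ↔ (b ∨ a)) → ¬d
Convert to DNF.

(b ↔ (b ∨ a)) → ¬d
≡ ¬(b ↔ (b ∨ a)) ∨ ¬d   (eliminate →)
≡ ¬((b → (b ∨ a)) ∧ ((b ∨ a) → b)) ∨ ¬d   (eliminate ↔)
≡ ¬((¬b ∨ b ∨ a) ∧ ((b ∨ a) → b)) ∨ ¬d   (eliminate →)
≡ ¬((¬b ∨ b ∨ a) ∧ (¬(b ∨ a) ∨ b)) ∨ ¬d   (eliminate →)
≡ ¬(¬b ∨ b ∨ a) ∨ ¬(¬(b ∨ a) ∨ b) ∨ ¬d   (De Morgan)
≡ (¬¬b ∧ ¬b ∧ ¬a) ∨ ¬(¬(b ∨ a) ∨ b) ∨ ¬d   (De Morgan)
≡ (b ∧ ¬b ∧ ¬a) ∨ ¬(¬(b ∨ a) ∨ b) ∨ ¬d   (double negation)
≡ (b ∧ ¬b ∧ ¬a) ∨ (¬¬(b ∨ a) ∧ ¬b) ∨ ¬d   (De Morgan)
≡ (b ∧ ¬b ∧ ¬a) ∨ ((b ∨ a) ∧ ¬b) ∨ ¬d   (double negation)
≡ (b ∧ ¬b ∧ ¬a) ∨ (b ∧ ¬b) ∨ (a ∧ ¬b) ∨ ¬d   (distribute ∧ over ∨)
≡ (a ∧ ¬b) ∨ ¬d   (simplify)

(a ∧ ¬b) ∨ ¬d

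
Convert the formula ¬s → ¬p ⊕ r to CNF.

(s ∨ ¬p ∨ r) ∧ (s ∨ p ∨ ¬r)

¬s → ¬p ⊕ r
≡ ¬¬s ∨ (¬p ⊕ r)   — eliminate →
≡ ¬¬s ∨ (¬p ∨ r) ∧ ¬(¬p ∧ r)   — expand ⊕
≡ s ∨ (¬p ∨ r) ∧ ¬(¬p ∧ r)   — double negation
≡ s ∨ (¬p ∨ r) ∧ (¬¬p ∨ ¬r)   — De Morgan
≡ s ∨ (¬p ∨ r) ∧ (p ∨ ¬r)   — double negation
≡ (s ∨ ¬p ∨ r) ∧ (s ∨ p ∨ ¬r)   — distribute ∨ over ∧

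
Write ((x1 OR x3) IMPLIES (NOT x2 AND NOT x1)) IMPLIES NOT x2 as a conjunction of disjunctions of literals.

x1 OR x3 OR NOT x2

((x1 OR x3) IMPLIES (NOT x2 AND NOT x1)) IMPLIES NOT x2
= NOT ((x1 OR x3) IMPLIES (NOT x2 AND NOT x1)) OR NOT x2
= NOT (NOT (x1 OR x3) OR (NOT x2 AND NOT x1)) OR NOT x2
= (NOT NOT (x1 OR x3) AND NOT (NOT x2 AND NOT x1)) OR NOT x2
= ((x1 OR x3) AND NOT (NOT x2 AND NOT x1)) OR NOT x2
= ((x1 OR x3) AND (NOT NOT x2 OR NOT NOT x1)) OR NOT x2
= ((x1 OR x3) AND (x2 OR NOT NOT x1)) OR NOT x2
= ((x1 OR x3) AND (x2 OR x1)) OR NOT x2
= (x1 OR x3 OR NOT x2) AND (x2 OR x1 OR NOT x2)
= x1 OR x3 OR NOT x2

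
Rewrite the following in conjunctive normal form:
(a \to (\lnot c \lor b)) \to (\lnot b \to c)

(a \to (\lnot c \lor b)) \to (\lnot b \to c)
≡ \lnot (a \to (\lnot c \lor b)) \lor (\lnot b \to c)
≡ \lnot (\lnot a \lor \lnot c \lor b) \lor (\lnot b \to c)
≡ \lnot (\lnot a \lor \lnot c \lor b) \lor \lnot \lnot b \lor c
≡ (\lnot \lnot a \land \lnot \lnot c \land \lnot b) \lor \lnot \lnot b \lor c
≡ (a \land \lnot \lnot c \land \lnot b) \lor \lnot \lnot b \lor c
≡ (a \land c \land \lnot b) \lor \lnot \lnot b \lor c
≡ (a \land c \land \lnot b) \lor b \lor c
≡ (a \lor b \lor c) \land (c \lor b \lor c) \land (\lnot b \lor b \lor c)
≡ c \lor b

c \lor b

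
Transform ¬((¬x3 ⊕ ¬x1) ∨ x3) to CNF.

¬((¬x3 ⊕ ¬x1) ∨ x3)
≡ ¬(((¬x3 ∨ ¬x1) ∧ ¬(¬x3 ∧ ¬x1)) ∨ x3)   [expand ⊕]
≡ ¬((¬x3 ∨ ¬x1) ∧ ¬(¬x3 ∧ ¬x1)) ∧ ¬x3   [De Morgan]
≡ (¬(¬x3 ∨ ¬x1) ∨ ¬¬(¬x3 ∧ ¬x1)) ∧ ¬x3   [De Morgan]
≡ ((¬¬x3 ∧ ¬¬x1) ∨ ¬¬(¬x3 ∧ ¬x1)) ∧ ¬x3   [De Morgan]
≡ ((x3 ∧ ¬¬x1) ∨ ¬¬(¬x3 ∧ ¬x1)) ∧ ¬x3   [double negation]
≡ ((x3 ∧ x1) ∨ ¬¬(¬x3 ∧ ¬x1)) ∧ ¬x3   [double negation]
≡ ((x3 ∧ x1) ∨ (¬x3 ∧ ¬x1)) ∧ ¬x3   [double negation]
≡ (x3 ∨ ¬x3) ∧ (x3 ∨ ¬x1) ∧ (x1 ∨ ¬x3) ∧ (x1 ∨ ¬x1) ∧ ¬x3   [distribute ∨ over ∧]
≡ (x3 ∨ ¬x1) ∧ ¬x3   [simplify]

(x3 ∨ ¬x1) ∧ ¬x3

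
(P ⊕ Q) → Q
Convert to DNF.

(P ⊕ Q) → Q
≡ ¬(P ⊕ Q) ∨ Q   [eliminate →]
≡ ¬((P ∧ ¬Q) ∨ (¬P ∧ Q)) ∨ Q   [expand ⊕]
≡ (¬(P ∧ ¬Q) ∧ ¬(¬P ∧ Q)) ∨ Q   [De Morgan]
≡ ((¬P ∨ ¬¬Q) ∧ ¬(¬P ∧ Q)) ∨ Q   [De Morgan]
≡ ((¬P ∨ Q) ∧ ¬(¬P ∧ Q)) ∨ Q   [double negation]
≡ ((¬P ∨ Q) ∧ (¬¬P ∨ ¬Q)) ∨ Q   [De Morgan]
≡ ((¬P ∨ Q) ∧ (P ∨ ¬Q)) ∨ Q   [double negation]
≡ (¬P ∧ P) ∨ (¬P ∧ ¬Q) ∨ (Q ∧ P) ∨ (Q ∧ ¬Q) ∨ Q   [distribute ∧ over ∨]
≡ (¬P ∧ ¬Q) ∨ Q   [simplify]

(¬P ∧ ¬Q) ∨ Q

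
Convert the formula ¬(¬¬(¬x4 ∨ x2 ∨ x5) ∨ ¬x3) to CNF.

¬(¬¬(¬x4 ∨ x2 ∨ x5) ∨ ¬x3)
≡ ¬¬¬(¬x4 ∨ x2 ∨ x5) ∧ ¬¬x3   [De Morgan]
≡ ¬(¬x4 ∨ x2 ∨ x5) ∧ ¬¬x3   [double negation]
≡ ¬¬x4 ∧ ¬x2 ∧ ¬x5 ∧ ¬¬x3   [De Morgan]
≡ x4 ∧ ¬x2 ∧ ¬x5 ∧ ¬¬x3   [double negation]
≡ x4 ∧ ¬x2 ∧ ¬x5 ∧ x3   [double negation]

x4 ∧ ¬x2 ∧ ¬x5 ∧ x3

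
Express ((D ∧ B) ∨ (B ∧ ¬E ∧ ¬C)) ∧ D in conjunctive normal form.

((D ∧ B) ∨ (B ∧ ¬E ∧ ¬C)) ∧ D
≡ (D ∨ B) ∧ (D ∨ ¬E) ∧ (D ∨ ¬C) ∧ (B ∨ B) ∧ (B ∨ ¬E) ∧ (B ∨ ¬C) ∧ D   [distribute ∨ over ∧]
≡ B ∧ D   [simplify]

B ∧ D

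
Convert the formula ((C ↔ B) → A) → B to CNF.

(¬C ∨ B) ∧ (¬A ∨ B)

((C ↔ B) → A) → B
≡ ¬((C ↔ B) → A) ∨ B   [eliminate →]
≡ ¬(¬(C ↔ B) ∨ A) ∨ B   [eliminate →]
≡ ¬(¬((C → B) ∧ (B → C)) ∨ A) ∨ B   [eliminate ↔]
≡ ¬(¬((¬C ∨ B) ∧ (B → C)) ∨ A) ∨ B   [eliminate →]
≡ ¬(¬((¬C ∨ B) ∧ (¬B ∨ C)) ∨ A) ∨ B   [eliminate →]
≡ ¬¬((¬C ∨ B) ∧ (¬B ∨ C)) ∧ ¬A ∨ B   [De Morgan]
≡ (¬C ∨ B) ∧ (¬B ∨ C) ∧ ¬A ∨ B   [double negation]
≡ (¬C ∨ B ∨ B) ∧ (¬B ∨ C ∨ B) ∧ (¬A ∨ B)   [distribute ∨ over ∧]
≡ (¬C ∨ B) ∧ (¬A ∨ B)   [simplify]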